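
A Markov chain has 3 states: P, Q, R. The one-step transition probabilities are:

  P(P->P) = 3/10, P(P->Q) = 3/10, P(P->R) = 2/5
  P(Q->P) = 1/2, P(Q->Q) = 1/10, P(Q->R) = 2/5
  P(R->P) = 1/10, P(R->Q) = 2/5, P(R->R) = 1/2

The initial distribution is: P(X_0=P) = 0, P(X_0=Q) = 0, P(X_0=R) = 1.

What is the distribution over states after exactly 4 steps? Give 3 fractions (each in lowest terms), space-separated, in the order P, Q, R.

Propagating the distribution step by step (d_{t+1} = d_t * P):
d_0 = (P=0, Q=0, R=1)
  d_1[P] = 0*3/10 + 0*1/2 + 1*1/10 = 1/10
  d_1[Q] = 0*3/10 + 0*1/10 + 1*2/5 = 2/5
  d_1[R] = 0*2/5 + 0*2/5 + 1*1/2 = 1/2
d_1 = (P=1/10, Q=2/5, R=1/2)
  d_2[P] = 1/10*3/10 + 2/5*1/2 + 1/2*1/10 = 7/25
  d_2[Q] = 1/10*3/10 + 2/5*1/10 + 1/2*2/5 = 27/100
  d_2[R] = 1/10*2/5 + 2/5*2/5 + 1/2*1/2 = 9/20
d_2 = (P=7/25, Q=27/100, R=9/20)
  d_3[P] = 7/25*3/10 + 27/100*1/2 + 9/20*1/10 = 33/125
  d_3[Q] = 7/25*3/10 + 27/100*1/10 + 9/20*2/5 = 291/1000
  d_3[R] = 7/25*2/5 + 27/100*2/5 + 9/20*1/2 = 89/200
d_3 = (P=33/125, Q=291/1000, R=89/200)
  d_4[P] = 33/125*3/10 + 291/1000*1/2 + 89/200*1/10 = 673/2500
  d_4[Q] = 33/125*3/10 + 291/1000*1/10 + 89/200*2/5 = 2863/10000
  d_4[R] = 33/125*2/5 + 291/1000*2/5 + 89/200*1/2 = 889/2000
d_4 = (P=673/2500, Q=2863/10000, R=889/2000)

Answer: 673/2500 2863/10000 889/2000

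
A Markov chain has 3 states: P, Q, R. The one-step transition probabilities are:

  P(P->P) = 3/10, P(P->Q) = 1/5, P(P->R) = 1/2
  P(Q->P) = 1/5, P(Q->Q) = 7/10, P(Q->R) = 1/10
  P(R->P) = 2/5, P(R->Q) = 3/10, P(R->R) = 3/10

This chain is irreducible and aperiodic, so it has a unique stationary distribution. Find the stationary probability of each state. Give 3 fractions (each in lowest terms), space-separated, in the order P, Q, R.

The stationary distribution satisfies pi = pi * P, i.e.:
  pi_P = 3/10*pi_P + 1/5*pi_Q + 2/5*pi_R
  pi_Q = 1/5*pi_P + 7/10*pi_Q + 3/10*pi_R
  pi_R = 1/2*pi_P + 1/10*pi_Q + 3/10*pi_R
with normalization: pi_P + pi_Q + pi_R = 1.

Using the first 2 balance equations plus normalization, the linear system A*pi = b is:
  [-7/10, 1/5, 2/5] . pi = 0
  [1/5, -3/10, 3/10] . pi = 0
  [1, 1, 1] . pi = 1

Solving yields:
  pi_P = 9/32
  pi_Q = 29/64
  pi_R = 17/64

Verification (pi * P):
  9/32*3/10 + 29/64*1/5 + 17/64*2/5 = 9/32 = pi_P  (ok)
  9/32*1/5 + 29/64*7/10 + 17/64*3/10 = 29/64 = pi_Q  (ok)
  9/32*1/2 + 29/64*1/10 + 17/64*3/10 = 17/64 = pi_R  (ok)

Answer: 9/32 29/64 17/64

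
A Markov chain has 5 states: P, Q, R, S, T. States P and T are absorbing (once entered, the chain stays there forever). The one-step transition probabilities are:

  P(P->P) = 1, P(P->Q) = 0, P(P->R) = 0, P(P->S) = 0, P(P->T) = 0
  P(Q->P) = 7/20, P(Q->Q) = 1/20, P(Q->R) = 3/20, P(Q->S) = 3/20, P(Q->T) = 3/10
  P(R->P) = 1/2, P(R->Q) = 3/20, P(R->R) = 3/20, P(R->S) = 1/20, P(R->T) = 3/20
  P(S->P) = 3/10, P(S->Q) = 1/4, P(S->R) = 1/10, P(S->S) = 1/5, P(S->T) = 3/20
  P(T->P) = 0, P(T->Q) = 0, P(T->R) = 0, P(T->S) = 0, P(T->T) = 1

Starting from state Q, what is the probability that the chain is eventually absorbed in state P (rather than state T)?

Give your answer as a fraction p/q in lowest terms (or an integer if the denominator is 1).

Answer: 17/29

Derivation:
Let a_i = P(absorbed in P | start in state i).
Boundary conditions: a_P = 1, a_T = 0.
For each transient state i, a_i = sum_j P(i->j) * a_j:
  a_Q = 7/20*a_P + 1/20*a_Q + 3/20*a_R + 3/20*a_S + 3/10*a_T
  a_R = 1/2*a_P + 3/20*a_Q + 3/20*a_R + 1/20*a_S + 3/20*a_T
  a_S = 3/10*a_P + 1/4*a_Q + 1/10*a_R + 1/5*a_S + 3/20*a_T

Substituting a_P = 1 and a_T = 0, rearrange to (I - Q) a = r where r[i] = P(i -> P):
  [19/20, -3/20, -3/20] . (a_Q, a_R, a_S) = 7/20
  [-3/20, 17/20, -1/20] . (a_Q, a_R, a_S) = 1/2
  [-1/4, -1/10, 4/5] . (a_Q, a_R, a_S) = 3/10

Solving yields:
  a_Q = 17/29
  a_R = 127/174
  a_S = 113/174

Starting state is Q, so the absorption probability is a_Q = 17/29.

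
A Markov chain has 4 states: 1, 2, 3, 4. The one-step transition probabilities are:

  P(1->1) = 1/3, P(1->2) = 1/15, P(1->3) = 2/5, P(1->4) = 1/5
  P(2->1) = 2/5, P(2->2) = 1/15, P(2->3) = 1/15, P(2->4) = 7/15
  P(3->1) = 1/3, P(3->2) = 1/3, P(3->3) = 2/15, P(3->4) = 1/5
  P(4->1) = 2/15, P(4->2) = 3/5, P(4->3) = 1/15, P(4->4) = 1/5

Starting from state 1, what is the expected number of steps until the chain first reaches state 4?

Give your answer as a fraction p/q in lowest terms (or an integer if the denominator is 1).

Answer: 4575/1087

Derivation:
Let h_i = expected steps to first reach 4 from state i.
Boundary: h_4 = 0.
First-step equations for the other states:
  h_1 = 1 + 1/3*h_1 + 1/15*h_2 + 2/5*h_3 + 1/5*h_4
  h_2 = 1 + 2/5*h_1 + 1/15*h_2 + 1/15*h_3 + 7/15*h_4
  h_3 = 1 + 1/3*h_1 + 1/3*h_2 + 2/15*h_3 + 1/5*h_4

Substituting h_4 = 0 and rearranging gives the linear system (I - Q) h = 1:
  [2/3, -1/15, -2/5] . (h_1, h_2, h_3) = 1
  [-2/5, 14/15, -1/15] . (h_1, h_2, h_3) = 1
  [-1/3, -1/3, 13/15] . (h_1, h_2, h_3) = 1

Solving yields:
  h_1 = 4575/1087
  h_2 = 3435/1087
  h_3 = 4335/1087

Starting state is 1, so the expected hitting time is h_1 = 4575/1087.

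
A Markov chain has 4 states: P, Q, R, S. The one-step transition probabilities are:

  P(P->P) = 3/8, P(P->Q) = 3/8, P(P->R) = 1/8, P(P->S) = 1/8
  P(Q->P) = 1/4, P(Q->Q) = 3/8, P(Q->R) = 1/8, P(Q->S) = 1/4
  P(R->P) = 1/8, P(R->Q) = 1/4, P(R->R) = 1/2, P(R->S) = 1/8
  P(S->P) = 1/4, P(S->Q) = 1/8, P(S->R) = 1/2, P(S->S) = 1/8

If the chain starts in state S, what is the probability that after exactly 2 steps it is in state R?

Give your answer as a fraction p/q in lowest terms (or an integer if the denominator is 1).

Computing P^2 by repeated multiplication:
P^1 =
  P: [3/8, 3/8, 1/8, 1/8]
  Q: [1/4, 3/8, 1/8, 1/4]
  R: [1/8, 1/4, 1/2, 1/8]
  S: [1/4, 1/8, 1/2, 1/8]
P^2 =
  P: [9/32, 21/64, 7/32, 11/64]
  Q: [17/64, 19/64, 17/64, 11/64]
  R: [13/64, 9/32, 23/64, 5/32]
  S: [7/32, 9/32, 23/64, 9/64]

(P^2)[S -> R] = 23/64

Answer: 23/64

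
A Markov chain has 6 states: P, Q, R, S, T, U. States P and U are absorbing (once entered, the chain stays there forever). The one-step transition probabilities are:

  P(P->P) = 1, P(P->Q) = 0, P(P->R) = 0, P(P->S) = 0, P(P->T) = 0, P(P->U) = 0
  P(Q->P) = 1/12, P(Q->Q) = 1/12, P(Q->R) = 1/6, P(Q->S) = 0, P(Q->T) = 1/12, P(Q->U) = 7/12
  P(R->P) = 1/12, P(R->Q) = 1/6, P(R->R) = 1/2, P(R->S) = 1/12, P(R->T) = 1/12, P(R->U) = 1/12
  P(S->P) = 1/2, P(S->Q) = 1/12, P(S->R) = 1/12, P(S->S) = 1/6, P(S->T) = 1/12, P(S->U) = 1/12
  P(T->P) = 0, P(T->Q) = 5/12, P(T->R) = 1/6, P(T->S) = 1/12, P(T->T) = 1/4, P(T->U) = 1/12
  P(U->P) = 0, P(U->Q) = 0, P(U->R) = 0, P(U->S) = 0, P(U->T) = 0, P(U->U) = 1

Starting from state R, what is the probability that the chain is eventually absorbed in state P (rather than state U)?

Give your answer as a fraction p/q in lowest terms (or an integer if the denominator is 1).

Let a_i = P(absorbed in P | start in state i).
Boundary conditions: a_P = 1, a_U = 0.
For each transient state i, a_i = sum_j P(i->j) * a_j:
  a_Q = 1/12*a_P + 1/12*a_Q + 1/6*a_R + 0*a_S + 1/12*a_T + 7/12*a_U
  a_R = 1/12*a_P + 1/6*a_Q + 1/2*a_R + 1/12*a_S + 1/12*a_T + 1/12*a_U
  a_S = 1/2*a_P + 1/12*a_Q + 1/12*a_R + 1/6*a_S + 1/12*a_T + 1/12*a_U
  a_T = 0*a_P + 5/12*a_Q + 1/6*a_R + 1/12*a_S + 1/4*a_T + 1/12*a_U

Substituting a_P = 1 and a_U = 0, rearrange to (I - Q) a = r where r[i] = P(i -> P):
  [11/12, -1/6, 0, -1/12] . (a_Q, a_R, a_S, a_T) = 1/12
  [-1/6, 1/2, -1/12, -1/12] . (a_Q, a_R, a_S, a_T) = 1/12
  [-1/12, -1/12, 5/6, -1/12] . (a_Q, a_R, a_S, a_T) = 1/2
  [-5/12, -1/6, -1/12, 3/4] . (a_Q, a_R, a_S, a_T) = 0

Solving yields:
  a_Q = 869/4691
  a_R = 1813/4691
  a_S = 3207/4691
  a_T = 1242/4691

Starting state is R, so the absorption probability is a_R = 1813/4691.

Answer: 1813/4691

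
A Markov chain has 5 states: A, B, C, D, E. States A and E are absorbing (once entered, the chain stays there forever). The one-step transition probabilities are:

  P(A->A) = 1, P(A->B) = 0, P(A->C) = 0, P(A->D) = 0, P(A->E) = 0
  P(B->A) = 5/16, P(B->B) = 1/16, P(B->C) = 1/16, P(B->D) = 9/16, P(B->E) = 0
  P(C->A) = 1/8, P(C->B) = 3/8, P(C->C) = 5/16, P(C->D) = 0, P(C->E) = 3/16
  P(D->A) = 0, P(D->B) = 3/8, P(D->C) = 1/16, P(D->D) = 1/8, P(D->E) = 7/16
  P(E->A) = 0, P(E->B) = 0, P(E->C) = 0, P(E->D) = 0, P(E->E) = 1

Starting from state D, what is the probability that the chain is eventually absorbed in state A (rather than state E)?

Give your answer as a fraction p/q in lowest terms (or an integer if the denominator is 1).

Answer: 67/263

Derivation:
Let a_i = P(absorbed in A | start in state i).
Boundary conditions: a_A = 1, a_E = 0.
For each transient state i, a_i = sum_j P(i->j) * a_j:
  a_B = 5/16*a_A + 1/16*a_B + 1/16*a_C + 9/16*a_D + 0*a_E
  a_C = 1/8*a_A + 3/8*a_B + 5/16*a_C + 0*a_D + 3/16*a_E
  a_D = 0*a_A + 3/8*a_B + 1/16*a_C + 1/8*a_D + 7/16*a_E

Substituting a_A = 1 and a_E = 0, rearrange to (I - Q) a = r where r[i] = P(i -> A):
  [15/16, -1/16, -9/16] . (a_B, a_C, a_D) = 5/16
  [-3/8, 11/16, 0] . (a_B, a_C, a_D) = 1/8
  [-3/8, -1/16, 7/8] . (a_B, a_C, a_D) = 0

Solving yields:
  a_B = 136/263
  a_C = 122/263
  a_D = 67/263

Starting state is D, so the absorption probability is a_D = 67/263.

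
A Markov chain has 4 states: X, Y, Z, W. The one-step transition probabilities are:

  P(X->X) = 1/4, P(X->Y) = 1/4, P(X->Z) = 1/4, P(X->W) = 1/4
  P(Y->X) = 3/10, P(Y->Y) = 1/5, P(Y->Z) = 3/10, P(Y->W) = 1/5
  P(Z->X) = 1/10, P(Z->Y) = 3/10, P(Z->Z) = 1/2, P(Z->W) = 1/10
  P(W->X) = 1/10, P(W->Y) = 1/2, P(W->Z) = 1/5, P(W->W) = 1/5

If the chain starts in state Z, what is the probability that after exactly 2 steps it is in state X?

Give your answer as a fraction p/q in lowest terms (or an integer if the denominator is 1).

Computing P^2 by repeated multiplication:
P^1 =
  X: [1/4, 1/4, 1/4, 1/4]
  Y: [3/10, 1/5, 3/10, 1/5]
  Z: [1/10, 3/10, 1/2, 1/10]
  W: [1/10, 1/2, 1/5, 1/5]
P^2 =
  X: [3/16, 5/16, 5/16, 3/16]
  Y: [37/200, 61/200, 13/40, 37/200]
  Z: [7/40, 57/200, 77/200, 31/200]
  W: [43/200, 57/200, 63/200, 37/200]

(P^2)[Z -> X] = 7/40

Answer: 7/40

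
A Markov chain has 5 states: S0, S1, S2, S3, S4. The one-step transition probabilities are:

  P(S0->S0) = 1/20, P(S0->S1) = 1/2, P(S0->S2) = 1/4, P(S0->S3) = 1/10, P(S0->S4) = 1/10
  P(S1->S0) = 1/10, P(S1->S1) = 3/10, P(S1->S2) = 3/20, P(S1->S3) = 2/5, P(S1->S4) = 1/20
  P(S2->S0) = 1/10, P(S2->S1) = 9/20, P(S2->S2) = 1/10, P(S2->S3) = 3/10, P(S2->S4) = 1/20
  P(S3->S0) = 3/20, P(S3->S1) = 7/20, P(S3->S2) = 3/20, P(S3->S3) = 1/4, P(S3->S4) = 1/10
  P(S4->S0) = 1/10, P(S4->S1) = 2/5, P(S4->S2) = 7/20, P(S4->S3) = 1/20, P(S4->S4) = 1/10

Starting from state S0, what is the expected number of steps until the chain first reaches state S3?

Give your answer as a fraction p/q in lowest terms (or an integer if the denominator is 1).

Let h_i = expected steps to first reach S3 from state i.
Boundary: h_S3 = 0.
First-step equations for the other states:
  h_S0 = 1 + 1/20*h_S0 + 1/2*h_S1 + 1/4*h_S2 + 1/10*h_S3 + 1/10*h_S4
  h_S1 = 1 + 1/10*h_S0 + 3/10*h_S1 + 3/20*h_S2 + 2/5*h_S3 + 1/20*h_S4
  h_S2 = 1 + 1/10*h_S0 + 9/20*h_S1 + 1/10*h_S2 + 3/10*h_S3 + 1/20*h_S4
  h_S4 = 1 + 1/10*h_S0 + 2/5*h_S1 + 7/20*h_S2 + 1/20*h_S3 + 1/10*h_S4

Substituting h_S3 = 0 and rearranging gives the linear system (I - Q) h = 1:
  [19/20, -1/2, -1/4, -1/10] . (h_S0, h_S1, h_S2, h_S4) = 1
  [-1/10, 7/10, -3/20, -1/20] . (h_S0, h_S1, h_S2, h_S4) = 1
  [-1/10, -9/20, 9/10, -1/20] . (h_S0, h_S1, h_S2, h_S4) = 1
  [-1/10, -2/5, -7/20, 9/10] . (h_S0, h_S1, h_S2, h_S4) = 1

Solving yields:
  h_S0 = 10480/2673
  h_S1 = 2660/891
  h_S2 = 8740/2673
  h_S4 = 11080/2673

Starting state is S0, so the expected hitting time is h_S0 = 10480/2673.

Answer: 10480/2673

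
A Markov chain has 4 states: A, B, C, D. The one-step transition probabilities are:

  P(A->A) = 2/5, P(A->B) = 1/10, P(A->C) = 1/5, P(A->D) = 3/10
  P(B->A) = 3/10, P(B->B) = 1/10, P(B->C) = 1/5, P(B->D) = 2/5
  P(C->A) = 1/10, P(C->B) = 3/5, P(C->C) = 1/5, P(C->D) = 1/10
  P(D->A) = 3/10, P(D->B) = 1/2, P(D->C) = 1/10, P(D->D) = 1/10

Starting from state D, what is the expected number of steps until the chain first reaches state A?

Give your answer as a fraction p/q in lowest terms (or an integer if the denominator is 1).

Answer: 1250/337

Derivation:
Let h_i = expected steps to first reach A from state i.
Boundary: h_A = 0.
First-step equations for the other states:
  h_B = 1 + 3/10*h_A + 1/10*h_B + 1/5*h_C + 2/5*h_D
  h_C = 1 + 1/10*h_A + 3/5*h_B + 1/5*h_C + 1/10*h_D
  h_D = 1 + 3/10*h_A + 1/2*h_B + 1/10*h_C + 1/10*h_D

Substituting h_A = 0 and rearranging gives the linear system (I - Q) h = 1:
  [9/10, -1/5, -2/5] . (h_B, h_C, h_D) = 1
  [-3/5, 4/5, -1/10] . (h_B, h_C, h_D) = 1
  [-1/2, -1/10, 9/10] . (h_B, h_C, h_D) = 1

Solving yields:
  h_B = 1270/337
  h_C = 1530/337
  h_D = 1250/337

Starting state is D, so the expected hitting time is h_D = 1250/337.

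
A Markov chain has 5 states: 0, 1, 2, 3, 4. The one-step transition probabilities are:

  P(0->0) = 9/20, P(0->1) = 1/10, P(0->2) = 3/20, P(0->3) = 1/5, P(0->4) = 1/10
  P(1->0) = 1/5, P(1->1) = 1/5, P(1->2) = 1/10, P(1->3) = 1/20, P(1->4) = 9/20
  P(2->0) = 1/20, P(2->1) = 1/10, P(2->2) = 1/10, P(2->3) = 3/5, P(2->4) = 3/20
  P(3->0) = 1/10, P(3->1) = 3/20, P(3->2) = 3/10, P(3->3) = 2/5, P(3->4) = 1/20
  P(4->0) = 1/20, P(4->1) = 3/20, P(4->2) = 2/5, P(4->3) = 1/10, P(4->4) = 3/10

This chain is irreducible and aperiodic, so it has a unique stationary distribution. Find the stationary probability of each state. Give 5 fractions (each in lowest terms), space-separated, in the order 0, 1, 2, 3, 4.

The stationary distribution satisfies pi = pi * P, i.e.:
  pi_0 = 9/20*pi_0 + 1/5*pi_1 + 1/20*pi_2 + 1/10*pi_3 + 1/20*pi_4
  pi_1 = 1/10*pi_0 + 1/5*pi_1 + 1/10*pi_2 + 3/20*pi_3 + 3/20*pi_4
  pi_2 = 3/20*pi_0 + 1/10*pi_1 + 1/10*pi_2 + 3/10*pi_3 + 2/5*pi_4
  pi_3 = 1/5*pi_0 + 1/20*pi_1 + 3/5*pi_2 + 2/5*pi_3 + 1/10*pi_4
  pi_4 = 1/10*pi_0 + 9/20*pi_1 + 3/20*pi_2 + 1/20*pi_3 + 3/10*pi_4
with normalization: pi_0 + pi_1 + pi_2 + pi_3 + pi_4 = 1.

Using the first 4 balance equations plus normalization, the linear system A*pi = b is:
  [-11/20, 1/5, 1/20, 1/10, 1/20] . pi = 0
  [1/10, -4/5, 1/10, 3/20, 3/20] . pi = 0
  [3/20, 1/10, -9/10, 3/10, 2/5] . pi = 0
  [1/5, 1/20, 3/5, -3/5, 1/10] . pi = 0
  [1, 1, 1, 1, 1] . pi = 1

Solving yields:
  pi_0 = 12592/87391
  pi_1 = 12106/87391
  pi_2 = 19567/87391
  pi_3 = 27395/87391
  pi_4 = 15731/87391

Verification (pi * P):
  12592/87391*9/20 + 12106/87391*1/5 + 19567/87391*1/20 + 27395/87391*1/10 + 15731/87391*1/20 = 12592/87391 = pi_0  (ok)
  12592/87391*1/10 + 12106/87391*1/5 + 19567/87391*1/10 + 27395/87391*3/20 + 15731/87391*3/20 = 12106/87391 = pi_1  (ok)
  12592/87391*3/20 + 12106/87391*1/10 + 19567/87391*1/10 + 27395/87391*3/10 + 15731/87391*2/5 = 19567/87391 = pi_2  (ok)
  12592/87391*1/5 + 12106/87391*1/20 + 19567/87391*3/5 + 27395/87391*2/5 + 15731/87391*1/10 = 27395/87391 = pi_3  (ok)
  12592/87391*1/10 + 12106/87391*9/20 + 19567/87391*3/20 + 27395/87391*1/20 + 15731/87391*3/10 = 15731/87391 = pi_4  (ok)

Answer: 12592/87391 12106/87391 19567/87391 27395/87391 15731/87391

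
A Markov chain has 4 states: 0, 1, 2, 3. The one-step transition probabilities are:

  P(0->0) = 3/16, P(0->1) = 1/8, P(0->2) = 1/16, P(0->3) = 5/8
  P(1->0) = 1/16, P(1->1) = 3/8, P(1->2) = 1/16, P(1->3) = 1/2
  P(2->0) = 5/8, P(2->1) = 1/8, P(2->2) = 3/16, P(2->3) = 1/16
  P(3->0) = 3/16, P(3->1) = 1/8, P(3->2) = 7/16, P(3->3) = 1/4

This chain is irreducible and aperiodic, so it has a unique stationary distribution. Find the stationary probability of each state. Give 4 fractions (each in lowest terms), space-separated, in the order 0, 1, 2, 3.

The stationary distribution satisfies pi = pi * P, i.e.:
  pi_0 = 3/16*pi_0 + 1/16*pi_1 + 5/8*pi_2 + 3/16*pi_3
  pi_1 = 1/8*pi_0 + 3/8*pi_1 + 1/8*pi_2 + 1/8*pi_3
  pi_2 = 1/16*pi_0 + 1/16*pi_1 + 3/16*pi_2 + 7/16*pi_3
  pi_3 = 5/8*pi_0 + 1/2*pi_1 + 1/16*pi_2 + 1/4*pi_3
with normalization: pi_0 + pi_1 + pi_2 + pi_3 = 1.

Using the first 3 balance equations plus normalization, the linear system A*pi = b is:
  [-13/16, 1/16, 5/8, 3/16] . pi = 0
  [1/8, -5/8, 1/8, 1/8] . pi = 0
  [1/16, 1/16, -13/16, 7/16] . pi = 0
  [1, 1, 1, 1] . pi = 1

Solving yields:
  pi_0 = 143/543
  pi_1 = 1/6
  pi_2 = 40/181
  pi_3 = 379/1086

Verification (pi * P):
  143/543*3/16 + 1/6*1/16 + 40/181*5/8 + 379/1086*3/16 = 143/543 = pi_0  (ok)
  143/543*1/8 + 1/6*3/8 + 40/181*1/8 + 379/1086*1/8 = 1/6 = pi_1  (ok)
  143/543*1/16 + 1/6*1/16 + 40/181*3/16 + 379/1086*7/16 = 40/181 = pi_2  (ok)
  143/543*5/8 + 1/6*1/2 + 40/181*1/16 + 379/1086*1/4 = 379/1086 = pi_3  (ok)

Answer: 143/543 1/6 40/181 379/1086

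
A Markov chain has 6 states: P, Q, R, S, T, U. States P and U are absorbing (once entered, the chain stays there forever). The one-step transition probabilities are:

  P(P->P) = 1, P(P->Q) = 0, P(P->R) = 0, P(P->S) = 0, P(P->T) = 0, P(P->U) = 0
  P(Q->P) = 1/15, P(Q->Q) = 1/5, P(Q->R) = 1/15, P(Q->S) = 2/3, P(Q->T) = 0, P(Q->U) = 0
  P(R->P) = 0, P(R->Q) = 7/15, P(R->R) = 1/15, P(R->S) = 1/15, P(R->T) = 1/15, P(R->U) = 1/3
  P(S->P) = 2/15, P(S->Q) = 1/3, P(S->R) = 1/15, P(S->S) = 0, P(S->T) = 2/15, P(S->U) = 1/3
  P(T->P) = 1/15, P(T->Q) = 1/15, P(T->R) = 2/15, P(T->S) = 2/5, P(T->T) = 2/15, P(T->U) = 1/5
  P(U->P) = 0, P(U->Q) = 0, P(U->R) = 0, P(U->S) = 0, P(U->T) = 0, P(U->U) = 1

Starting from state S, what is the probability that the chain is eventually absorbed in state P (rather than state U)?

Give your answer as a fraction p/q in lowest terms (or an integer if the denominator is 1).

Answer: 789/2605

Derivation:
Let a_i = P(absorbed in P | start in state i).
Boundary conditions: a_P = 1, a_U = 0.
For each transient state i, a_i = sum_j P(i->j) * a_j:
  a_Q = 1/15*a_P + 1/5*a_Q + 1/15*a_R + 2/3*a_S + 0*a_T + 0*a_U
  a_R = 0*a_P + 7/15*a_Q + 1/15*a_R + 1/15*a_S + 1/15*a_T + 1/3*a_U
  a_S = 2/15*a_P + 1/3*a_Q + 1/15*a_R + 0*a_S + 2/15*a_T + 1/3*a_U
  a_T = 1/15*a_P + 1/15*a_Q + 2/15*a_R + 2/5*a_S + 2/15*a_T + 1/5*a_U

Substituting a_P = 1 and a_U = 0, rearrange to (I - Q) a = r where r[i] = P(i -> P):
  [4/5, -1/15, -2/3, 0] . (a_Q, a_R, a_S, a_T) = 1/15
  [-7/15, 14/15, -1/15, -1/15] . (a_Q, a_R, a_S, a_T) = 0
  [-1/3, -1/15, 1, -2/15] . (a_Q, a_R, a_S, a_T) = 2/15
  [-1/15, -2/15, -2/5, 13/15] . (a_Q, a_R, a_S, a_T) = 1/15

Solving yields:
  a_Q = 922/2605
  a_R = 569/2605
  a_S = 789/2605
  a_T = 723/2605

Starting state is S, so the absorption probability is a_S = 789/2605.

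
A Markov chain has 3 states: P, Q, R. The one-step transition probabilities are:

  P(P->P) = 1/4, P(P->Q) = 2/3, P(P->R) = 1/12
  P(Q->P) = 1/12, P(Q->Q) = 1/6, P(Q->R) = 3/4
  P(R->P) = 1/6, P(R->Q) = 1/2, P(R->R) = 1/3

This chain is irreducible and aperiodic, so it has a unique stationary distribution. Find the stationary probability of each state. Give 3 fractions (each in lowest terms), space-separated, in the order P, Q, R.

The stationary distribution satisfies pi = pi * P, i.e.:
  pi_P = 1/4*pi_P + 1/12*pi_Q + 1/6*pi_R
  pi_Q = 2/3*pi_P + 1/6*pi_Q + 1/2*pi_R
  pi_R = 1/12*pi_P + 3/4*pi_Q + 1/3*pi_R
with normalization: pi_P + pi_Q + pi_R = 1.

Using the first 2 balance equations plus normalization, the linear system A*pi = b is:
  [-3/4, 1/12, 1/6] . pi = 0
  [2/3, -5/6, 1/2] . pi = 0
  [1, 1, 1] . pi = 1

Solving yields:
  pi_P = 13/89
  pi_Q = 35/89
  pi_R = 41/89

Verification (pi * P):
  13/89*1/4 + 35/89*1/12 + 41/89*1/6 = 13/89 = pi_P  (ok)
  13/89*2/3 + 35/89*1/6 + 41/89*1/2 = 35/89 = pi_Q  (ok)
  13/89*1/12 + 35/89*3/4 + 41/89*1/3 = 41/89 = pi_R  (ok)

Answer: 13/89 35/89 41/89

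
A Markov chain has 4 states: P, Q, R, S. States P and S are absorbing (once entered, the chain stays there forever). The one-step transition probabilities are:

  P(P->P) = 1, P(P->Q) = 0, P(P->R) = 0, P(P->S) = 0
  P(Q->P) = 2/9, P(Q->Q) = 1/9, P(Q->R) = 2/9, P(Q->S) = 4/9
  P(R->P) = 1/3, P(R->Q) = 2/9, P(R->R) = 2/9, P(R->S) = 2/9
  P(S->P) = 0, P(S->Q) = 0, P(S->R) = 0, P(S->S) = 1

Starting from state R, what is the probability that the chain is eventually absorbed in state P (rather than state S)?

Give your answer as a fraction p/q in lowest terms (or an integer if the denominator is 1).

Let a_i = P(absorbed in P | start in state i).
Boundary conditions: a_P = 1, a_S = 0.
For each transient state i, a_i = sum_j P(i->j) * a_j:
  a_Q = 2/9*a_P + 1/9*a_Q + 2/9*a_R + 4/9*a_S
  a_R = 1/3*a_P + 2/9*a_Q + 2/9*a_R + 2/9*a_S

Substituting a_P = 1 and a_S = 0, rearrange to (I - Q) a = r where r[i] = P(i -> P):
  [8/9, -2/9] . (a_Q, a_R) = 2/9
  [-2/9, 7/9] . (a_Q, a_R) = 1/3

Solving yields:
  a_Q = 5/13
  a_R = 7/13

Starting state is R, so the absorption probability is a_R = 7/13.

Answer: 7/13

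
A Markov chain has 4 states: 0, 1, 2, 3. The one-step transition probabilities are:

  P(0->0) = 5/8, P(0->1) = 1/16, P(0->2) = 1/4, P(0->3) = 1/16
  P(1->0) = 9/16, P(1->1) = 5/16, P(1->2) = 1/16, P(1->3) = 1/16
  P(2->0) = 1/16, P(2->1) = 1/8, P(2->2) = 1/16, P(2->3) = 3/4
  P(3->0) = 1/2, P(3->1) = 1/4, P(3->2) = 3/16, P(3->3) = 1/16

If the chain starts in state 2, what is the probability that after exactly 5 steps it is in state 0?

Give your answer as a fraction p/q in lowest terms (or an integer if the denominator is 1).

Answer: 258541/524288

Derivation:
Computing P^5 by repeated multiplication:
P^1 =
  0: [5/8, 1/16, 1/4, 1/16]
  1: [9/16, 5/16, 1/16, 1/16]
  2: [1/16, 1/8, 1/16, 3/4]
  3: [1/2, 1/4, 3/16, 1/16]
P^2 =
  0: [121/256, 27/256, 3/16, 15/64]
  1: [9/16, 5/32, 45/256, 27/256]
  2: [125/256, 61/256, 43/256, 27/256]
  3: [127/256, 19/128, 21/128, 49/256]
P^3 =
  0: [1981/4096, 37/256, 739/4096, 49/256]
  1: [2061/4096, 271/2048, 371/2048, 751/4096]
  2: [1029/2048, 39/256, 685/4096, 729/4096]
  3: [1023/2048, 597/4096, 735/4096, 359/2048]
P^4 =
  0: [32149/65536, 9555/65536, 11607/65536, 12225/65536]
  1: [16119/32768, 9259/65536, 11781/65536, 6129/32768]
  2: [32713/65536, 1183/8192, 733/4096, 11631/65536]
  3: [4039/8192, 9373/65536, 5835/32768, 12181/65536]
P^5 =
  0: [129223/262144, 76019/524288, 186433/1048576, 193213/1048576]
  1: [128889/262144, 151127/1048576, 93383/524288, 195127/1048576]
  2: [258541/524288, 150013/1048576, 186937/1048576, 12159/65536]
  3: [516595/1048576, 151241/1048576, 93417/524288, 96953/524288]

(P^5)[2 -> 0] = 258541/524288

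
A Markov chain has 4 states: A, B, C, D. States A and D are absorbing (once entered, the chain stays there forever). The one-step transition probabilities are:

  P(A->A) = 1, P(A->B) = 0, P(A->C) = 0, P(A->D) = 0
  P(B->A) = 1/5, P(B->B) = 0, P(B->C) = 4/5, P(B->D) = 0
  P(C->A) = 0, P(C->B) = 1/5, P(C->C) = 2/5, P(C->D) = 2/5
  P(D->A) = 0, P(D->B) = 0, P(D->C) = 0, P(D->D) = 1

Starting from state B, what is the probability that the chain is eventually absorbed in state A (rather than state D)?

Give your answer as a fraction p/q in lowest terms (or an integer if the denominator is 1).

Answer: 3/11

Derivation:
Let a_i = P(absorbed in A | start in state i).
Boundary conditions: a_A = 1, a_D = 0.
For each transient state i, a_i = sum_j P(i->j) * a_j:
  a_B = 1/5*a_A + 0*a_B + 4/5*a_C + 0*a_D
  a_C = 0*a_A + 1/5*a_B + 2/5*a_C + 2/5*a_D

Substituting a_A = 1 and a_D = 0, rearrange to (I - Q) a = r where r[i] = P(i -> A):
  [1, -4/5] . (a_B, a_C) = 1/5
  [-1/5, 3/5] . (a_B, a_C) = 0

Solving yields:
  a_B = 3/11
  a_C = 1/11

Starting state is B, so the absorption probability is a_B = 3/11.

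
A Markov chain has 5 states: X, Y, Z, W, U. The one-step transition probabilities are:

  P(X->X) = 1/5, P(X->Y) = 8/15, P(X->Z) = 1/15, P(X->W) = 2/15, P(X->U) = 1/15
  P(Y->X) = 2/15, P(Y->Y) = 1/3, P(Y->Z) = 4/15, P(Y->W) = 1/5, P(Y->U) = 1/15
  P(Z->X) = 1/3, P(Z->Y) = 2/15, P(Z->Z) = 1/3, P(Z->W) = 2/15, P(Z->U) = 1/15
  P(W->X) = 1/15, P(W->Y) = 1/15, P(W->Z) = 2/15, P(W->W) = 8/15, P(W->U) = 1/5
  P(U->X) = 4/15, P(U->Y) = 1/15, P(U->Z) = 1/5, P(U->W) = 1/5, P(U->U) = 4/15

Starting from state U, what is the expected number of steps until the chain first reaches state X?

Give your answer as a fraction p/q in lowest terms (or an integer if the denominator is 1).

Let h_i = expected steps to first reach X from state i.
Boundary: h_X = 0.
First-step equations for the other states:
  h_Y = 1 + 2/15*h_X + 1/3*h_Y + 4/15*h_Z + 1/5*h_W + 1/15*h_U
  h_Z = 1 + 1/3*h_X + 2/15*h_Y + 1/3*h_Z + 2/15*h_W + 1/15*h_U
  h_W = 1 + 1/15*h_X + 1/15*h_Y + 2/15*h_Z + 8/15*h_W + 1/5*h_U
  h_U = 1 + 4/15*h_X + 1/15*h_Y + 1/5*h_Z + 1/5*h_W + 4/15*h_U

Substituting h_X = 0 and rearranging gives the linear system (I - Q) h = 1:
  [2/3, -4/15, -1/5, -1/15] . (h_Y, h_Z, h_W, h_U) = 1
  [-2/15, 2/3, -2/15, -1/15] . (h_Y, h_Z, h_W, h_U) = 1
  [-1/15, -2/15, 7/15, -1/5] . (h_Y, h_Z, h_W, h_U) = 1
  [-1/15, -1/5, -1/5, 11/15] . (h_Y, h_Z, h_W, h_U) = 1

Solving yields:
  h_Y = 1654/297
  h_Z = 1286/297
  h_W = 1844/297
  h_U = 1409/297

Starting state is U, so the expected hitting time is h_U = 1409/297.

Answer: 1409/297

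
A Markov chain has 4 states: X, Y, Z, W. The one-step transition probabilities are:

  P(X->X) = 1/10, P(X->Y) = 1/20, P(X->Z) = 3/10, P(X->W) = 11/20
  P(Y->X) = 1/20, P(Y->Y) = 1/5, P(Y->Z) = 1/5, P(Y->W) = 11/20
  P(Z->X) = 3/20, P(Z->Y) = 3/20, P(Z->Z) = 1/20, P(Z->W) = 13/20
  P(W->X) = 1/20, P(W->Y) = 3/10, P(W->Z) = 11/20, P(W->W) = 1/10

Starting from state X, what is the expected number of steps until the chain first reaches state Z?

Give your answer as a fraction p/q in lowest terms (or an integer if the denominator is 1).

Answer: 1972/745

Derivation:
Let h_i = expected steps to first reach Z from state i.
Boundary: h_Z = 0.
First-step equations for the other states:
  h_X = 1 + 1/10*h_X + 1/20*h_Y + 3/10*h_Z + 11/20*h_W
  h_Y = 1 + 1/20*h_X + 1/5*h_Y + 1/5*h_Z + 11/20*h_W
  h_W = 1 + 1/20*h_X + 3/10*h_Y + 11/20*h_Z + 1/10*h_W

Substituting h_Z = 0 and rearranging gives the linear system (I - Q) h = 1:
  [9/10, -1/20, -11/20] . (h_X, h_Y, h_W) = 1
  [-1/20, 4/5, -11/20] . (h_X, h_Y, h_W) = 1
  [-1/20, -3/10, 9/10] . (h_X, h_Y, h_W) = 1

Solving yields:
  h_X = 1972/745
  h_Y = 2204/745
  h_W = 1672/745

Starting state is X, so the expected hitting time is h_X = 1972/745.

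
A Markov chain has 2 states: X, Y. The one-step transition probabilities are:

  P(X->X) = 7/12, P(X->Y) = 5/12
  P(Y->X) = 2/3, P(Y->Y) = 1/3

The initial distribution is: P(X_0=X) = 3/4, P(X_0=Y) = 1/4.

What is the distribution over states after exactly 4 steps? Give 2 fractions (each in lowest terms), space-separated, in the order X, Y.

Propagating the distribution step by step (d_{t+1} = d_t * P):
d_0 = (X=3/4, Y=1/4)
  d_1[X] = 3/4*7/12 + 1/4*2/3 = 29/48
  d_1[Y] = 3/4*5/12 + 1/4*1/3 = 19/48
d_1 = (X=29/48, Y=19/48)
  d_2[X] = 29/48*7/12 + 19/48*2/3 = 355/576
  d_2[Y] = 29/48*5/12 + 19/48*1/3 = 221/576
d_2 = (X=355/576, Y=221/576)
  d_3[X] = 355/576*7/12 + 221/576*2/3 = 4253/6912
  d_3[Y] = 355/576*5/12 + 221/576*1/3 = 2659/6912
d_3 = (X=4253/6912, Y=2659/6912)
  d_4[X] = 4253/6912*7/12 + 2659/6912*2/3 = 51043/82944
  d_4[Y] = 4253/6912*5/12 + 2659/6912*1/3 = 31901/82944
d_4 = (X=51043/82944, Y=31901/82944)

Answer: 51043/82944 31901/82944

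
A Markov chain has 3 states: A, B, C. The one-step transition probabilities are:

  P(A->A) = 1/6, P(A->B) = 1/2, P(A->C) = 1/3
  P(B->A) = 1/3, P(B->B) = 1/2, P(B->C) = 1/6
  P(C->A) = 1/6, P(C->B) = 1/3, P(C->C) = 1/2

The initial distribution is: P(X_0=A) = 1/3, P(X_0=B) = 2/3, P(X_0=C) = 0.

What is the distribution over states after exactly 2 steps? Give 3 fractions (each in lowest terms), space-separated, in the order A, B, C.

Propagating the distribution step by step (d_{t+1} = d_t * P):
d_0 = (A=1/3, B=2/3, C=0)
  d_1[A] = 1/3*1/6 + 2/3*1/3 + 0*1/6 = 5/18
  d_1[B] = 1/3*1/2 + 2/3*1/2 + 0*1/3 = 1/2
  d_1[C] = 1/3*1/3 + 2/3*1/6 + 0*1/2 = 2/9
d_1 = (A=5/18, B=1/2, C=2/9)
  d_2[A] = 5/18*1/6 + 1/2*1/3 + 2/9*1/6 = 1/4
  d_2[B] = 5/18*1/2 + 1/2*1/2 + 2/9*1/3 = 25/54
  d_2[C] = 5/18*1/3 + 1/2*1/6 + 2/9*1/2 = 31/108
d_2 = (A=1/4, B=25/54, C=31/108)

Answer: 1/4 25/54 31/108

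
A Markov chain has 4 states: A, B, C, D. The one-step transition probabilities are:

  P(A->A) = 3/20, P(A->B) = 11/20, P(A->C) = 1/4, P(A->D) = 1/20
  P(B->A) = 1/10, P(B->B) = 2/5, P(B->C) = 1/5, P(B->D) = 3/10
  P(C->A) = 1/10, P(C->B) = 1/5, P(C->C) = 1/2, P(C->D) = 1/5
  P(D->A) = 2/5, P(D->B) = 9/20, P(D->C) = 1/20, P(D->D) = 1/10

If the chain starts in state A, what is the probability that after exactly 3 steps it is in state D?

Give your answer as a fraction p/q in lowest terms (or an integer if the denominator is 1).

Answer: 1571/8000

Derivation:
Computing P^3 by repeated multiplication:
P^1 =
  A: [3/20, 11/20, 1/4, 1/20]
  B: [1/10, 2/5, 1/5, 3/10]
  C: [1/10, 1/5, 1/2, 1/5]
  D: [2/5, 9/20, 1/20, 1/10]
P^2 =
  A: [49/400, 3/8, 11/40, 91/400]
  B: [39/200, 39/100, 11/50, 39/200]
  C: [33/200, 13/40, 13/40, 37/200]
  D: [3/20, 91/200, 11/50, 7/40]
P^3 =
  A: [279/1600, 1499/4000, 509/2000, 1571/8000]
  B: [673/4000, 79/200, 493/2000, 761/4000]
  C: [131/800, 369/1000, 139/500, 757/4000]
  D: [4/25, 1549/4000, 989/4000, 411/2000]

(P^3)[A -> D] = 1571/8000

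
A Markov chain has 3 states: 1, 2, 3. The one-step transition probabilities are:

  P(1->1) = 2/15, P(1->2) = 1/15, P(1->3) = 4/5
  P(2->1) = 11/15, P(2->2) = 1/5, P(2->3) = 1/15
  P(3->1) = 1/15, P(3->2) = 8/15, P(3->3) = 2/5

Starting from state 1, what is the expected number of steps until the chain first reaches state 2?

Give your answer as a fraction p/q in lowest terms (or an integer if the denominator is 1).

Let h_i = expected steps to first reach 2 from state i.
Boundary: h_2 = 0.
First-step equations for the other states:
  h_1 = 1 + 2/15*h_1 + 1/15*h_2 + 4/5*h_3
  h_3 = 1 + 1/15*h_1 + 8/15*h_2 + 2/5*h_3

Substituting h_2 = 0 and rearranging gives the linear system (I - Q) h = 1:
  [13/15, -4/5] . (h_1, h_3) = 1
  [-1/15, 3/5] . (h_1, h_3) = 1

Solving yields:
  h_1 = 3
  h_3 = 2

Starting state is 1, so the expected hitting time is h_1 = 3.

Answer: 3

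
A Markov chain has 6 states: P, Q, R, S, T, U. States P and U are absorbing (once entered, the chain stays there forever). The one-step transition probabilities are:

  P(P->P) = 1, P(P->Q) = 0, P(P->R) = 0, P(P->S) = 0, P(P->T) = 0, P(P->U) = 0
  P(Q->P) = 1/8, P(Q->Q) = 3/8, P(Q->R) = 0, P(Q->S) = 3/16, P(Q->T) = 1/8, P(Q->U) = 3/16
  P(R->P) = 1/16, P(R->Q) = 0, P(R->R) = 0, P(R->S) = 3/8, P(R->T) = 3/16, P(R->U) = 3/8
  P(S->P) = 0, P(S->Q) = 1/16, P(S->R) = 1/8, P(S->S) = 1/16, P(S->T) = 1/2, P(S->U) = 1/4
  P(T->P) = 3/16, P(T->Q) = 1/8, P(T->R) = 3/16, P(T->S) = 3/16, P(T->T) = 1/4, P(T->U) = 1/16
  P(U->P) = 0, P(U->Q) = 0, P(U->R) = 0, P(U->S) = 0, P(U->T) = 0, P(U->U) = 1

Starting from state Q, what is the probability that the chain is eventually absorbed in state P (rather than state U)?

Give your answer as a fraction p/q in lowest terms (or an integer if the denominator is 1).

Answer: 770/2017

Derivation:
Let a_i = P(absorbed in P | start in state i).
Boundary conditions: a_P = 1, a_U = 0.
For each transient state i, a_i = sum_j P(i->j) * a_j:
  a_Q = 1/8*a_P + 3/8*a_Q + 0*a_R + 3/16*a_S + 1/8*a_T + 3/16*a_U
  a_R = 1/16*a_P + 0*a_Q + 0*a_R + 3/8*a_S + 3/16*a_T + 3/8*a_U
  a_S = 0*a_P + 1/16*a_Q + 1/8*a_R + 1/16*a_S + 1/2*a_T + 1/4*a_U
  a_T = 3/16*a_P + 1/8*a_Q + 3/16*a_R + 3/16*a_S + 1/4*a_T + 1/16*a_U

Substituting a_P = 1 and a_U = 0, rearrange to (I - Q) a = r where r[i] = P(i -> P):
  [5/8, 0, -3/16, -1/8] . (a_Q, a_R, a_S, a_T) = 1/8
  [0, 1, -3/8, -3/16] . (a_Q, a_R, a_S, a_T) = 1/16
  [-1/16, -1/8, 15/16, -1/2] . (a_Q, a_R, a_S, a_T) = 0
  [-1/8, -3/16, -3/16, 3/4] . (a_Q, a_R, a_S, a_T) = 3/16

Solving yields:
  a_Q = 770/2017
  a_R = 527/2017
  a_S = 1832/6051
  a_T = 917/2017

Starting state is Q, so the absorption probability is a_Q = 770/2017.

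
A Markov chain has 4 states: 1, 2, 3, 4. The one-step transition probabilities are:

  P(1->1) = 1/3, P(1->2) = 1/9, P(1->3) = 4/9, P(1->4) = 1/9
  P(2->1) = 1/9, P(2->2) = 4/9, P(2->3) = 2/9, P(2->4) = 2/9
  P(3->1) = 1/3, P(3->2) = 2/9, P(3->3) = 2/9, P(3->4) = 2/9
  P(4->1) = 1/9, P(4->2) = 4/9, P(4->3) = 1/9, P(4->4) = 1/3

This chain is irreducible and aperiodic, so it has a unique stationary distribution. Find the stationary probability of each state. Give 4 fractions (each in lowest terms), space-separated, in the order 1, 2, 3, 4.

Answer: 10/47 15/47 23/94 21/94

Derivation:
The stationary distribution satisfies pi = pi * P, i.e.:
  pi_1 = 1/3*pi_1 + 1/9*pi_2 + 1/3*pi_3 + 1/9*pi_4
  pi_2 = 1/9*pi_1 + 4/9*pi_2 + 2/9*pi_3 + 4/9*pi_4
  pi_3 = 4/9*pi_1 + 2/9*pi_2 + 2/9*pi_3 + 1/9*pi_4
  pi_4 = 1/9*pi_1 + 2/9*pi_2 + 2/9*pi_3 + 1/3*pi_4
with normalization: pi_1 + pi_2 + pi_3 + pi_4 = 1.

Using the first 3 balance equations plus normalization, the linear system A*pi = b is:
  [-2/3, 1/9, 1/3, 1/9] . pi = 0
  [1/9, -5/9, 2/9, 4/9] . pi = 0
  [4/9, 2/9, -7/9, 1/9] . pi = 0
  [1, 1, 1, 1] . pi = 1

Solving yields:
  pi_1 = 10/47
  pi_2 = 15/47
  pi_3 = 23/94
  pi_4 = 21/94

Verification (pi * P):
  10/47*1/3 + 15/47*1/9 + 23/94*1/3 + 21/94*1/9 = 10/47 = pi_1  (ok)
  10/47*1/9 + 15/47*4/9 + 23/94*2/9 + 21/94*4/9 = 15/47 = pi_2  (ok)
  10/47*4/9 + 15/47*2/9 + 23/94*2/9 + 21/94*1/9 = 23/94 = pi_3  (ok)
  10/47*1/9 + 15/47*2/9 + 23/94*2/9 + 21/94*1/3 = 21/94 = pi_4  (ok)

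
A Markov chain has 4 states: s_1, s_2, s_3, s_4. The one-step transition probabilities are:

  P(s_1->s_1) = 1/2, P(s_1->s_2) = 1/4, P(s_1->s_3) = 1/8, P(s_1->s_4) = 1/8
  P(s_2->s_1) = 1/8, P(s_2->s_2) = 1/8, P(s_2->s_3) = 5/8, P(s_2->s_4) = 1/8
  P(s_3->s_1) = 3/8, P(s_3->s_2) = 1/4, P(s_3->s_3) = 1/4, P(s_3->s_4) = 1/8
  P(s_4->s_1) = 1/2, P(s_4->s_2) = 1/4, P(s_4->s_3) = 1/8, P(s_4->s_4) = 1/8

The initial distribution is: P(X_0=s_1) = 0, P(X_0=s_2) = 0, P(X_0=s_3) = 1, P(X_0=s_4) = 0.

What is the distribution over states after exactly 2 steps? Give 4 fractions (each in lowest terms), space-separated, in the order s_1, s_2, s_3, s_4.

Answer: 3/8 7/32 9/32 1/8

Derivation:
Propagating the distribution step by step (d_{t+1} = d_t * P):
d_0 = (s_1=0, s_2=0, s_3=1, s_4=0)
  d_1[s_1] = 0*1/2 + 0*1/8 + 1*3/8 + 0*1/2 = 3/8
  d_1[s_2] = 0*1/4 + 0*1/8 + 1*1/4 + 0*1/4 = 1/4
  d_1[s_3] = 0*1/8 + 0*5/8 + 1*1/4 + 0*1/8 = 1/4
  d_1[s_4] = 0*1/8 + 0*1/8 + 1*1/8 + 0*1/8 = 1/8
d_1 = (s_1=3/8, s_2=1/4, s_3=1/4, s_4=1/8)
  d_2[s_1] = 3/8*1/2 + 1/4*1/8 + 1/4*3/8 + 1/8*1/2 = 3/8
  d_2[s_2] = 3/8*1/4 + 1/4*1/8 + 1/4*1/4 + 1/8*1/4 = 7/32
  d_2[s_3] = 3/8*1/8 + 1/4*5/8 + 1/4*1/4 + 1/8*1/8 = 9/32
  d_2[s_4] = 3/8*1/8 + 1/4*1/8 + 1/4*1/8 + 1/8*1/8 = 1/8
d_2 = (s_1=3/8, s_2=7/32, s_3=9/32, s_4=1/8)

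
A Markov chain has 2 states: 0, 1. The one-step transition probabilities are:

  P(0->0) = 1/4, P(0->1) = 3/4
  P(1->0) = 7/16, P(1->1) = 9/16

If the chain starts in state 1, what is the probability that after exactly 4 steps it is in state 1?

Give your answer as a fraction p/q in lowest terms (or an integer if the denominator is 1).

Computing P^4 by repeated multiplication:
P^1 =
  0: [1/4, 3/4]
  1: [7/16, 9/16]
P^2 =
  0: [25/64, 39/64]
  1: [91/256, 165/256]
P^3 =
  0: [373/1024, 651/1024]
  1: [1519/4096, 2577/4096]
P^4 =
  0: [6049/16384, 10335/16384]
  1: [24115/65536, 41421/65536]

(P^4)[1 -> 1] = 41421/65536

Answer: 41421/65536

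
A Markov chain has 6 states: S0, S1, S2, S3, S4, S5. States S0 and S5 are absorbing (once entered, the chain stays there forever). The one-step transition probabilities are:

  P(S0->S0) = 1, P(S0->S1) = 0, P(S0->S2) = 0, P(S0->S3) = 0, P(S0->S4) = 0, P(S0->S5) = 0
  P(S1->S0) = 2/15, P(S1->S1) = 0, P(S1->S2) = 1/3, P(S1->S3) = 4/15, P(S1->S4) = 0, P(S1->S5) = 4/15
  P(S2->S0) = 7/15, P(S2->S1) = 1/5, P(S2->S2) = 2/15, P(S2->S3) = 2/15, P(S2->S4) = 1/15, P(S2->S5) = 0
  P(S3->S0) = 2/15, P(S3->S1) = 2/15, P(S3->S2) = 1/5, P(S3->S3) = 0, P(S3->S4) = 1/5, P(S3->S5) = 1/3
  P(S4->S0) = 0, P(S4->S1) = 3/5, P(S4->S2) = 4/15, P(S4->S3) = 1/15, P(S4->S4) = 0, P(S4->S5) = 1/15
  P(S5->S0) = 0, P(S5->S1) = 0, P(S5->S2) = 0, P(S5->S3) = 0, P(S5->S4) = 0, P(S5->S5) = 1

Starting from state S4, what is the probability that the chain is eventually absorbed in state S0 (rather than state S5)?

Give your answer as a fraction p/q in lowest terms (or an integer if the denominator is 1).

Let a_i = P(absorbed in S0 | start in state i).
Boundary conditions: a_S0 = 1, a_S5 = 0.
For each transient state i, a_i = sum_j P(i->j) * a_j:
  a_S1 = 2/15*a_S0 + 0*a_S1 + 1/3*a_S2 + 4/15*a_S3 + 0*a_S4 + 4/15*a_S5
  a_S2 = 7/15*a_S0 + 1/5*a_S1 + 2/15*a_S2 + 2/15*a_S3 + 1/15*a_S4 + 0*a_S5
  a_S3 = 2/15*a_S0 + 2/15*a_S1 + 1/5*a_S2 + 0*a_S3 + 1/5*a_S4 + 1/3*a_S5
  a_S4 = 0*a_S0 + 3/5*a_S1 + 4/15*a_S2 + 1/15*a_S3 + 0*a_S4 + 1/15*a_S5

Substituting a_S0 = 1 and a_S5 = 0, rearrange to (I - Q) a = r where r[i] = P(i -> S0):
  [1, -1/3, -4/15, 0] . (a_S1, a_S2, a_S3, a_S4) = 2/15
  [-1/5, 13/15, -2/15, -1/15] . (a_S1, a_S2, a_S3, a_S4) = 7/15
  [-2/15, -1/5, 1, -1/5] . (a_S1, a_S2, a_S3, a_S4) = 2/15
  [-3/5, -4/15, -1/15, 1] . (a_S1, a_S2, a_S3, a_S4) = 0

Solving yields:
  a_S1 = 8311/16163
  a_S2 = 12455/16163
  a_S3 = 7516/16163
  a_S4 = 8809/16163

Starting state is S4, so the absorption probability is a_S4 = 8809/16163.

Answer: 8809/16163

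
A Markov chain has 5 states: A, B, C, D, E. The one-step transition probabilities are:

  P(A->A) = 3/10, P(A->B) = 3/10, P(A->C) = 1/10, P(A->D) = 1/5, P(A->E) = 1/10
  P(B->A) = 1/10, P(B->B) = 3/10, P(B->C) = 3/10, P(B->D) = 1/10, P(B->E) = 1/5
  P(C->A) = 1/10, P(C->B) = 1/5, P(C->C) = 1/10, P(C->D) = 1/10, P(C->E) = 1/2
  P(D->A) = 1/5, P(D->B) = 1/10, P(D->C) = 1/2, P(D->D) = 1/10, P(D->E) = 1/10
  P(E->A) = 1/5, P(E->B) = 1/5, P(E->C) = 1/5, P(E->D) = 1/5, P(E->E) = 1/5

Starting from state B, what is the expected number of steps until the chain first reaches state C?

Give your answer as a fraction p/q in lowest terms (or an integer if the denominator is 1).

Let h_i = expected steps to first reach C from state i.
Boundary: h_C = 0.
First-step equations for the other states:
  h_A = 1 + 3/10*h_A + 3/10*h_B + 1/10*h_C + 1/5*h_D + 1/10*h_E
  h_B = 1 + 1/10*h_A + 3/10*h_B + 3/10*h_C + 1/10*h_D + 1/5*h_E
  h_D = 1 + 1/5*h_A + 1/10*h_B + 1/2*h_C + 1/10*h_D + 1/10*h_E
  h_E = 1 + 1/5*h_A + 1/5*h_B + 1/5*h_C + 1/5*h_D + 1/5*h_E

Substituting h_C = 0 and rearranging gives the linear system (I - Q) h = 1:
  [7/10, -3/10, -1/5, -1/10] . (h_A, h_B, h_D, h_E) = 1
  [-1/10, 7/10, -1/10, -1/5] . (h_A, h_B, h_D, h_E) = 1
  [-1/5, -1/10, 9/10, -1/10] . (h_A, h_B, h_D, h_E) = 1
  [-1/5, -1/5, -1/5, 4/5] . (h_A, h_B, h_D, h_E) = 1

Solving yields:
  h_A = 4915/1122
  h_B = 675/187
  h_D = 1095/374
  h_E = 4465/1122

Starting state is B, so the expected hitting time is h_B = 675/187.

Answer: 675/187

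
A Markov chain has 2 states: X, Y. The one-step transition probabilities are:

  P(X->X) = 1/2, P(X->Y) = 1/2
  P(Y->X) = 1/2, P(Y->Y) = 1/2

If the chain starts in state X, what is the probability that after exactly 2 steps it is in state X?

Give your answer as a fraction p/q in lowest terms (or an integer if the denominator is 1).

Computing P^2 by repeated multiplication:
P^1 =
  X: [1/2, 1/2]
  Y: [1/2, 1/2]
P^2 =
  X: [1/2, 1/2]
  Y: [1/2, 1/2]

(P^2)[X -> X] = 1/2

Answer: 1/2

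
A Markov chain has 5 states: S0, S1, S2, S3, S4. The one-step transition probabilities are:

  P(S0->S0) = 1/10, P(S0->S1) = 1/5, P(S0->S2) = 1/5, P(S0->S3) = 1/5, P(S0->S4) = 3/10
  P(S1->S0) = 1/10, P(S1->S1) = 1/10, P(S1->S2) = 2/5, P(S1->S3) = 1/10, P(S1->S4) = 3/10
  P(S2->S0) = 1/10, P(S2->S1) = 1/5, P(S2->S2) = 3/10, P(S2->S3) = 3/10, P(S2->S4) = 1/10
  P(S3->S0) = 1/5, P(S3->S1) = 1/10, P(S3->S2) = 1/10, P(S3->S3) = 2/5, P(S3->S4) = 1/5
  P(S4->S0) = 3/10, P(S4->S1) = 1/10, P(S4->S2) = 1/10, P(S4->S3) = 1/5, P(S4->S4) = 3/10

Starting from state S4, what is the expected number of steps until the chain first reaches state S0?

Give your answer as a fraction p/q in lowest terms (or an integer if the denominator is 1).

Answer: 3080/669

Derivation:
Let h_i = expected steps to first reach S0 from state i.
Boundary: h_S0 = 0.
First-step equations for the other states:
  h_S1 = 1 + 1/10*h_S0 + 1/10*h_S1 + 2/5*h_S2 + 1/10*h_S3 + 3/10*h_S4
  h_S2 = 1 + 1/10*h_S0 + 1/5*h_S1 + 3/10*h_S2 + 3/10*h_S3 + 1/10*h_S4
  h_S3 = 1 + 1/5*h_S0 + 1/10*h_S1 + 1/10*h_S2 + 2/5*h_S3 + 1/5*h_S4
  h_S4 = 1 + 3/10*h_S0 + 1/10*h_S1 + 1/10*h_S2 + 1/5*h_S3 + 3/10*h_S4

Substituting h_S0 = 0 and rearranging gives the linear system (I - Q) h = 1:
  [9/10, -2/5, -1/10, -3/10] . (h_S1, h_S2, h_S3, h_S4) = 1
  [-1/5, 7/10, -3/10, -1/10] . (h_S1, h_S2, h_S3, h_S4) = 1
  [-1/10, -1/10, 3/5, -1/5] . (h_S1, h_S2, h_S3, h_S4) = 1
  [-1/10, -1/10, -1/5, 7/10] . (h_S1, h_S2, h_S3, h_S4) = 1

Solving yields:
  h_S1 = 3935/669
  h_S2 = 1335/223
  h_S3 = 1155/223
  h_S4 = 3080/669

Starting state is S4, so the expected hitting time is h_S4 = 3080/669.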